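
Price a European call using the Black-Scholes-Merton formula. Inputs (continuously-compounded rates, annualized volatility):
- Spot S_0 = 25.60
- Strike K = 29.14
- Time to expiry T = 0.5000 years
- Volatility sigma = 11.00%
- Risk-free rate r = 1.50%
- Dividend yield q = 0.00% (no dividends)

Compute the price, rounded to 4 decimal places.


d1 = (ln(S/K) + (r - q + 0.5*sigma^2) * T) / (sigma * sqrt(T)) = -1.52985058
d2 = d1 - sigma * sqrt(T) = -1.60763233
exp(-rT) = 0.99252805; exp(-qT) = 1.00000000
C = S_0 * exp(-qT) * N(d1) - K * exp(-rT) * N(d2)
N(d1) = 0.06302686; N(d2) = 0.05395786
C = 25.6000 * 1.00000000 * 0.06302686 - 29.1400 * 0.99252805 * 0.05395786 = 0.0529

Answer: Price = 0.0529


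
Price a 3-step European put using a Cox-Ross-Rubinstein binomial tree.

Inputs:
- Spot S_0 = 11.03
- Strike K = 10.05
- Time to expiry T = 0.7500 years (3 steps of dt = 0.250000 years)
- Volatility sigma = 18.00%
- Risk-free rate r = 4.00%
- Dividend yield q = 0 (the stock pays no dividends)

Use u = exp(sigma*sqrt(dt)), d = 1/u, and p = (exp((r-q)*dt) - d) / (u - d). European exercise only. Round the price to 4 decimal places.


dt = T/N = 0.250000
u = exp(sigma*sqrt(dt)) = 1.094174; d = 1/u = 0.913931
p = (exp((r-q)*dt) - d) / (u - d) = 0.533274
Discount per step: exp(-r*dt) = 0.990050
Stock lattice S(k, i) with i counting down-moves:
  k=0: S(0,0) = 11.0300
  k=1: S(1,0) = 12.0687; S(1,1) = 10.0807
  k=2: S(2,0) = 13.2053; S(2,1) = 11.0300; S(2,2) = 9.2130
  k=3: S(3,0) = 14.4489; S(3,1) = 12.0687; S(3,2) = 10.0807; S(3,3) = 8.4201
Terminal payoffs V(N, i) = max(K - S_T, 0):
  V(3,0) = 0.000000; V(3,1) = 0.000000; V(3,2) = 0.000000; V(3,3) = 1.629924
Backward induction: V(k, i) = exp(-r*dt) * [p * V(k+1, i) + (1-p) * V(k+1, i+1)].
  V(2,0) = exp(-r*dt) * [p*0.000000 + (1-p)*0.000000] = 0.000000
  V(2,1) = exp(-r*dt) * [p*0.000000 + (1-p)*0.000000] = 0.000000
  V(2,2) = exp(-r*dt) * [p*0.000000 + (1-p)*1.629924] = 0.753158
  V(1,0) = exp(-r*dt) * [p*0.000000 + (1-p)*0.000000] = 0.000000
  V(1,1) = exp(-r*dt) * [p*0.000000 + (1-p)*0.753158] = 0.348021
  V(0,0) = exp(-r*dt) * [p*0.000000 + (1-p)*0.348021] = 0.160814

Answer: Price = V(0,0) = 0.1608


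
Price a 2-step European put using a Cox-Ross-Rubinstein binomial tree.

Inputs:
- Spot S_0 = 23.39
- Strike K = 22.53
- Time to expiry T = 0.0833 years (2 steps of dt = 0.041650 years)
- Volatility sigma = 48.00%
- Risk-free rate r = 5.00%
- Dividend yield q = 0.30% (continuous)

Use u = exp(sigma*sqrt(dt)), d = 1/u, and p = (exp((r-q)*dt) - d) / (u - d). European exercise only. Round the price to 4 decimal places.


dt = T/N = 0.041650
u = exp(sigma*sqrt(dt)) = 1.102919; d = 1/u = 0.906685
p = (exp((r-q)*dt) - d) / (u - d) = 0.485515
Discount per step: exp(-r*dt) = 0.997920
Stock lattice S(k, i) with i counting down-moves:
  k=0: S(0,0) = 23.3900
  k=1: S(1,0) = 25.7973; S(1,1) = 21.2074
  k=2: S(2,0) = 28.4523; S(2,1) = 23.3900; S(2,2) = 19.2284
Terminal payoffs V(N, i) = max(K - S_T, 0):
  V(2,0) = 0.000000; V(2,1) = 0.000000; V(2,2) = 3.301595
Backward induction: V(k, i) = exp(-r*dt) * [p * V(k+1, i) + (1-p) * V(k+1, i+1)].
  V(1,0) = exp(-r*dt) * [p*0.000000 + (1-p)*0.000000] = 0.000000
  V(1,1) = exp(-r*dt) * [p*0.000000 + (1-p)*3.301595] = 1.695088
  V(0,0) = exp(-r*dt) * [p*0.000000 + (1-p)*1.695088] = 0.870283

Answer: Price = V(0,0) = 0.8703


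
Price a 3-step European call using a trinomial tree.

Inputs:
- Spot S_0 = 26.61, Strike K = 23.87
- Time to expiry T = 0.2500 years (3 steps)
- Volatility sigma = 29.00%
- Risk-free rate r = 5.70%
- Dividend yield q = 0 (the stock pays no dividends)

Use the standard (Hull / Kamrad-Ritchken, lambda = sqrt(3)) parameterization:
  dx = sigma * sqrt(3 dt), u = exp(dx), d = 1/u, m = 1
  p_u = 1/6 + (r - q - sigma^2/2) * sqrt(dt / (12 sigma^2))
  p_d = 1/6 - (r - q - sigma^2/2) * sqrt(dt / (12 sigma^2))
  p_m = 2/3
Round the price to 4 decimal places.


Answer: Price = V(0,0) = 3.5047

Derivation:
dt = T/N = 0.083333; dx = sigma*sqrt(3*dt) = 0.145000
u = exp(dx) = 1.156040; d = 1/u = 0.865022
p_u = 0.170963, p_m = 0.666667, p_d = 0.162371
Discount per step: exp(-r*dt) = 0.995261
Stock lattice S(k, j) with j the centered position index:
  k=0: S(0,+0) = 26.6100
  k=1: S(1,-1) = 23.0182; S(1,+0) = 26.6100; S(1,+1) = 30.7622
  k=2: S(2,-2) = 19.9113; S(2,-1) = 23.0182; S(2,+0) = 26.6100; S(2,+1) = 30.7622; S(2,+2) = 35.5623
  k=3: S(3,-3) = 17.2237; S(3,-2) = 19.9113; S(3,-1) = 23.0182; S(3,+0) = 26.6100; S(3,+1) = 30.7622; S(3,+2) = 35.5623; S(3,+3) = 41.1115
Terminal payoffs V(N, j) = max(S_T - K, 0):
  V(3,-3) = 0.000000; V(3,-2) = 0.000000; V(3,-1) = 0.000000; V(3,+0) = 2.740000; V(3,+1) = 6.892213; V(3,+2) = 11.692335; V(3,+3) = 17.241467
Backward induction: V(k, j) = exp(-r*dt) * [p_u * V(k+1, j+1) + p_m * V(k+1, j) + p_d * V(k+1, j-1)]
  V(2,-2) = exp(-r*dt) * [p_u*0.000000 + p_m*0.000000 + p_d*0.000000] = 0.000000
  V(2,-1) = exp(-r*dt) * [p_u*2.740000 + p_m*0.000000 + p_d*0.000000] = 0.466218
  V(2,+0) = exp(-r*dt) * [p_u*6.892213 + p_m*2.740000 + p_d*0.000000] = 2.990738
  V(2,+1) = exp(-r*dt) * [p_u*11.692335 + p_m*6.892213 + p_d*2.740000] = 7.005303
  V(2,+2) = exp(-r*dt) * [p_u*17.241467 + p_m*11.692335 + p_d*6.892213] = 11.805421
  V(1,-1) = exp(-r*dt) * [p_u*2.990738 + p_m*0.466218 + p_d*0.000000] = 0.818221
  V(1,+0) = exp(-r*dt) * [p_u*7.005303 + p_m*2.990738 + p_d*0.466218] = 3.251688
  V(1,+1) = exp(-r*dt) * [p_u*11.805421 + p_m*7.005303 + p_d*2.990738] = 7.140100
  V(0,+0) = exp(-r*dt) * [p_u*7.140100 + p_m*3.251688 + p_d*0.818221] = 3.504651


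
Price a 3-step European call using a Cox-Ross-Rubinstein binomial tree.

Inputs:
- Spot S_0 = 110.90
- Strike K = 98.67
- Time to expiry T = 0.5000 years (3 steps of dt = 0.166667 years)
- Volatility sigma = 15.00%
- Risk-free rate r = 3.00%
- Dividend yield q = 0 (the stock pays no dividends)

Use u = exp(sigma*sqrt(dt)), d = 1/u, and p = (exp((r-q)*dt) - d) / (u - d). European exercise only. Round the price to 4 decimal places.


Answer: Price = V(0,0) = 14.3702

Derivation:
dt = T/N = 0.166667
u = exp(sigma*sqrt(dt)) = 1.063151; d = 1/u = 0.940600
p = (exp((r-q)*dt) - d) / (u - d) = 0.525597
Discount per step: exp(-r*dt) = 0.995012
Stock lattice S(k, i) with i counting down-moves:
  k=0: S(0,0) = 110.9000
  k=1: S(1,0) = 117.9035; S(1,1) = 104.3125
  k=2: S(2,0) = 125.3492; S(2,1) = 110.9000; S(2,2) = 98.1164
  k=3: S(3,0) = 133.2651; S(3,1) = 117.9035; S(3,2) = 104.3125; S(3,3) = 92.2883
Terminal payoffs V(N, i) = max(S_T - K, 0):
  V(3,0) = 34.595133; V(3,1) = 19.233458; V(3,2) = 5.642547; V(3,3) = 0.000000
Backward induction: V(k, i) = exp(-r*dt) * [p * V(k+1, i) + (1-p) * V(k+1, i+1)].
  V(2,0) = exp(-r*dt) * [p*34.595133 + (1-p)*19.233458] = 27.171311
  V(2,1) = exp(-r*dt) * [p*19.233458 + (1-p)*5.642547] = 12.722119
  V(2,2) = exp(-r*dt) * [p*5.642547 + (1-p)*0.000000] = 2.950914
  V(1,0) = exp(-r*dt) * [p*27.171311 + (1-p)*12.722119] = 20.215241
  V(1,1) = exp(-r*dt) * [p*12.722119 + (1-p)*2.950914] = 8.046297
  V(0,0) = exp(-r*dt) * [p*20.215241 + (1-p)*8.046297] = 14.370226


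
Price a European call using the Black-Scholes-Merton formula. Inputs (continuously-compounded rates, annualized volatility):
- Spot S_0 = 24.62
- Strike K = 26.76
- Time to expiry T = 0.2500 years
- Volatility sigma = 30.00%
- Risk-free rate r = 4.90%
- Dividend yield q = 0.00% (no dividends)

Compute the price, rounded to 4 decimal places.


Answer: Price = 0.7869

Derivation:
d1 = (ln(S/K) + (r - q + 0.5*sigma^2) * T) / (sigma * sqrt(T)) = -0.39899410
d2 = d1 - sigma * sqrt(T) = -0.54899410
exp(-rT) = 0.98782473; exp(-qT) = 1.00000000
C = S_0 * exp(-qT) * N(d1) - K * exp(-rT) * N(d2)
N(d1) = 0.34494878; N(d2) = 0.29150475
C = 24.6200 * 1.00000000 * 0.34494878 - 26.7600 * 0.98782473 * 0.29150475 = 0.7869


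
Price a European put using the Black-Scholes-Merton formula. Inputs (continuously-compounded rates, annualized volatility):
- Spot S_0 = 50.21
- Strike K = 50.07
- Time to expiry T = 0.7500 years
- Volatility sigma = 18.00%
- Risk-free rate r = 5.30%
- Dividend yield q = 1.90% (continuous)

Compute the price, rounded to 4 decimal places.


Answer: Price = 2.3916

Derivation:
d1 = (ln(S/K) + (r - q + 0.5*sigma^2) * T) / (sigma * sqrt(T)) = 0.25943673
d2 = d1 - sigma * sqrt(T) = 0.10355216
exp(-rT) = 0.96102967; exp(-qT) = 0.98585105
P = K * exp(-rT) * N(-d2) - S_0 * exp(-qT) * N(-d1)
N(-d1) = 0.39764915; N(-d2) = 0.45876238
P = 50.0700 * 0.96102967 * 0.45876238 - 50.2100 * 0.98585105 * 0.39764915 = 2.3916


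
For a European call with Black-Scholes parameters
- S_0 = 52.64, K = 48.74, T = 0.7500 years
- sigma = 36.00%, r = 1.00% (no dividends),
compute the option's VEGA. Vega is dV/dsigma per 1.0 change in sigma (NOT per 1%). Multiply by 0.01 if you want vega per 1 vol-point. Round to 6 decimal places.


d1 = 0.4268422350; d2 = 0.1150730897
phi(d1) = 0.3642059845; exp(-qT) = 1.0000000000; exp(-rT) = 0.9925280548
Vega = S * exp(-qT) * phi(d1) * sqrt(T) = 52.6400 * 1.0000000000 * 0.3642059845 * 0.8660254038 = 16.603268

Answer: Vega = 16.603268


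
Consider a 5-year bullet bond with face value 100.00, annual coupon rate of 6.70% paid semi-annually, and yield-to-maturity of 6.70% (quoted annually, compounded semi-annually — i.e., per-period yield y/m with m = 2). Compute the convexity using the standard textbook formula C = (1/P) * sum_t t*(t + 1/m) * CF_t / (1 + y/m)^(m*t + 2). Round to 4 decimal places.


Answer: Convexity = 21.1975

Derivation:
Coupon per period c = face * coupon_rate / m = 3.350000
Periods per year m = 2; per-period yield y/m = 0.033500
Number of cashflows N = 10
Cashflows (t years, CF_t, discount factor 1/(1+y/m)^(m*t), PV):
  t = 0.5000: CF_t = 3.350000, DF = 0.967586, PV = 3.241413
  t = 1.0000: CF_t = 3.350000, DF = 0.936222, PV = 3.136345
  t = 1.5000: CF_t = 3.350000, DF = 0.905876, PV = 3.034683
  t = 2.0000: CF_t = 3.350000, DF = 0.876512, PV = 2.936317
  t = 2.5000: CF_t = 3.350000, DF = 0.848101, PV = 2.841138
  t = 3.0000: CF_t = 3.350000, DF = 0.820611, PV = 2.749045
  t = 3.5000: CF_t = 3.350000, DF = 0.794011, PV = 2.659938
  t = 4.0000: CF_t = 3.350000, DF = 0.768274, PV = 2.573718
  t = 4.5000: CF_t = 3.350000, DF = 0.743371, PV = 2.490293
  t = 5.0000: CF_t = 103.350000, DF = 0.719275, PV = 74.337110
Price P = sum_t PV_t = 100.000000
Convexity numerator sum_t t*(t + 1/m) * CF_t / (1+y/m)^(m*t + 2):
  t = 0.5000: term = 1.517342
  t = 1.0000: term = 4.404475
  t = 1.5000: term = 8.523415
  t = 2.0000: term = 13.745227
  t = 2.5000: term = 19.949532
  t = 3.0000: term = 27.024039
  t = 3.5000: term = 34.864104
  t = 4.0000: term = 43.372305
  t = 4.5000: term = 52.458037
  t = 5.0000: term = 1913.891895
Convexity = (1/P) * sum = 2119.750371 / 100.000000 = 21.197504


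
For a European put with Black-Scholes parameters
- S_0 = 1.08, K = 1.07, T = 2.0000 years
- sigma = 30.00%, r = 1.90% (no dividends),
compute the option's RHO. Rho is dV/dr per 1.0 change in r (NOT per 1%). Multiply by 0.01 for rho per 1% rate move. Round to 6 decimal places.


d1 = 0.3236248431; d2 = -0.1006392256
phi(d1) = 0.3785886374; exp(-qT) = 1.0000000000; exp(-rT) = 0.9627129409
N(-d2) = 0.5400815714
Rho = -K*T*exp(-rT)*N(-d2) = -1.0700 * 2.0000 * 0.9627129409 * 0.5400815714 = -1.112679

Answer: Rho = -1.112679


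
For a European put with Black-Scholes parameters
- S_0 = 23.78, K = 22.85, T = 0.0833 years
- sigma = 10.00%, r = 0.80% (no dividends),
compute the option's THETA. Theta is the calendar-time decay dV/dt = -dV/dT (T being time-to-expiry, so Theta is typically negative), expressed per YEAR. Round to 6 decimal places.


d1 = 1.4197576031; d2 = 1.3908958637
phi(d1) = 0.1456142381; exp(-qT) = 1.0000000000; exp(-rT) = 0.9993338220
Theta = -S*exp(-qT)*phi(d1)*sigma/(2*sqrt(T)) + r*K*exp(-rT)*N(-d2) - q*S*exp(-qT)*N(-d1)
N(-d1) = 0.0778391309; N(-d2) = 0.0821285036; sqrt(T) = 0.2886173938
Term 1 = -23.7800 * 1.0000000000 * 0.1456142381 * 0.1000 / (2 * 0.2886173938) = -0.5998783608
Term 2 = 0.0080 * 22.8500 * 0.9993338220 * 0.0821285036 = 0.0150030891
Term 3 = 0 (no dividend yield, q = 0)
Theta = -0.5998783608 + (0.0150030891) + (0.0000000000) = -0.584875

Answer: Theta = -0.584875


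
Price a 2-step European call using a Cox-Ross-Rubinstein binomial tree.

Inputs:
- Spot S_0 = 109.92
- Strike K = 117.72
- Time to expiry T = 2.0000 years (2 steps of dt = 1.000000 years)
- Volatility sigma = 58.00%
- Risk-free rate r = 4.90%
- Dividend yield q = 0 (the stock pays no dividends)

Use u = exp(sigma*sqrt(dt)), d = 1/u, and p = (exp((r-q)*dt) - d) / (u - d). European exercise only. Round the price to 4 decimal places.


Answer: Price = V(0,0) = 33.7694

Derivation:
dt = T/N = 1.000000
u = exp(sigma*sqrt(dt)) = 1.786038; d = 1/u = 0.559898
p = (exp((r-q)*dt) - d) / (u - d) = 0.399891
Discount per step: exp(-r*dt) = 0.952181
Stock lattice S(k, i) with i counting down-moves:
  k=0: S(0,0) = 109.9200
  k=1: S(1,0) = 196.3213; S(1,1) = 61.5440
  k=2: S(2,0) = 350.6375; S(2,1) = 109.9200; S(2,2) = 34.4584
Terminal payoffs V(N, i) = max(S_T - K, 0):
  V(2,0) = 232.917466; V(2,1) = 0.000000; V(2,2) = 0.000000
Backward induction: V(k, i) = exp(-r*dt) * [p * V(k+1, i) + (1-p) * V(k+1, i+1)].
  V(1,0) = exp(-r*dt) * [p*232.917466 + (1-p)*0.000000] = 88.687601
  V(1,1) = exp(-r*dt) * [p*0.000000 + (1-p)*0.000000] = 0.000000
  V(0,0) = exp(-r*dt) * [p*88.687601 + (1-p)*0.000000] = 33.769432


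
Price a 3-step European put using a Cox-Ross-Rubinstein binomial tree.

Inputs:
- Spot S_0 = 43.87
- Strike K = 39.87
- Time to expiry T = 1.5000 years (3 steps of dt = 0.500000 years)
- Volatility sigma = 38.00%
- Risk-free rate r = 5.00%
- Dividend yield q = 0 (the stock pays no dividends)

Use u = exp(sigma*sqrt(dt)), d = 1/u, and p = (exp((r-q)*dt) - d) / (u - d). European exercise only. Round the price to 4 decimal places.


dt = T/N = 0.500000
u = exp(sigma*sqrt(dt)) = 1.308263; d = 1/u = 0.764372
p = (exp((r-q)*dt) - d) / (u - d) = 0.479771
Discount per step: exp(-r*dt) = 0.975310
Stock lattice S(k, i) with i counting down-moves:
  k=0: S(0,0) = 43.8700
  k=1: S(1,0) = 57.3935; S(1,1) = 33.5330
  k=2: S(2,0) = 75.0858; S(2,1) = 43.8700; S(2,2) = 25.6317
  k=3: S(3,0) = 98.2320; S(3,1) = 57.3935; S(3,2) = 33.5330; S(3,3) = 19.5922
Terminal payoffs V(N, i) = max(K - S_T, 0):
  V(3,0) = 0.000000; V(3,1) = 0.000000; V(3,2) = 6.336996; V(3,3) = 20.277850
Backward induction: V(k, i) = exp(-r*dt) * [p * V(k+1, i) + (1-p) * V(k+1, i+1)].
  V(2,0) = exp(-r*dt) * [p*0.000000 + (1-p)*0.000000] = 0.000000
  V(2,1) = exp(-r*dt) * [p*0.000000 + (1-p)*6.336996] = 3.215296
  V(2,2) = exp(-r*dt) * [p*6.336996 + (1-p)*20.277850] = 13.253914
  V(1,0) = exp(-r*dt) * [p*0.000000 + (1-p)*3.215296] = 1.631393
  V(1,1) = exp(-r*dt) * [p*3.215296 + (1-p)*13.253914] = 8.229353
  V(0,0) = exp(-r*dt) * [p*1.631393 + (1-p)*8.229353] = 4.938819

Answer: Price = V(0,0) = 4.9388


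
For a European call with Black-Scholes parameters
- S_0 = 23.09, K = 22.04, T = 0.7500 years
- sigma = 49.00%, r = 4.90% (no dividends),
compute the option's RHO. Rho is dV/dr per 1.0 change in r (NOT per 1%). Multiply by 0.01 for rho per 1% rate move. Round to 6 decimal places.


d1 = 0.4084532562; d2 = -0.0158991917
phi(d1) = 0.3670138973; exp(-qT) = 1.0000000000; exp(-rT) = 0.9639170845
N(d2) = 0.4936574074
Rho = K*T*exp(-rT)*N(d2) = 22.0400 * 0.7500 * 0.9639170845 * 0.4936574074 = 7.865715

Answer: Rho = 7.865715


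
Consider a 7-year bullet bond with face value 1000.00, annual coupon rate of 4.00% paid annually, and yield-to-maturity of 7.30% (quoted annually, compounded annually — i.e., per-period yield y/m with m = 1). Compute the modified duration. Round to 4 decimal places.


Coupon per period c = face * coupon_rate / m = 40.000000
Periods per year m = 1; per-period yield y/m = 0.073000
Number of cashflows N = 7
Cashflows (t years, CF_t, discount factor 1/(1+y/m)^(m*t), PV):
  t = 1.0000: CF_t = 40.000000, DF = 0.931966, PV = 37.278658
  t = 2.0000: CF_t = 40.000000, DF = 0.868561, PV = 34.742458
  t = 3.0000: CF_t = 40.000000, DF = 0.809470, PV = 32.378806
  t = 4.0000: CF_t = 40.000000, DF = 0.754399, PV = 30.175961
  t = 5.0000: CF_t = 40.000000, DF = 0.703075, PV = 28.122983
  t = 6.0000: CF_t = 40.000000, DF = 0.655242, PV = 26.209676
  t = 7.0000: CF_t = 1040.000000, DF = 0.610663, PV = 635.090016
Price P = sum_t PV_t = 823.998558
First compute Macaulay numerator sum_t t * PV_t:
  t * PV_t at t = 1.0000: 37.278658
  t * PV_t at t = 2.0000: 69.484917
  t * PV_t at t = 3.0000: 97.136417
  t * PV_t at t = 4.0000: 120.703842
  t * PV_t at t = 5.0000: 140.614914
  t * PV_t at t = 6.0000: 157.258059
  t * PV_t at t = 7.0000: 4445.630113
Macaulay duration D = 5068.106920 / 823.998558 = 6.150626
Modified duration = D / (1 + y/m) = 6.150626 / (1 + 0.073000) = 5.732177

Answer: Modified duration = 5.7322


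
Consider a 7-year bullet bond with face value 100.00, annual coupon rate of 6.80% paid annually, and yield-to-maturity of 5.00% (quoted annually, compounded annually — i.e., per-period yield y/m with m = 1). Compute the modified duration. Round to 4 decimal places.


Coupon per period c = face * coupon_rate / m = 6.800000
Periods per year m = 1; per-period yield y/m = 0.050000
Number of cashflows N = 7
Cashflows (t years, CF_t, discount factor 1/(1+y/m)^(m*t), PV):
  t = 1.0000: CF_t = 6.800000, DF = 0.952381, PV = 6.476190
  t = 2.0000: CF_t = 6.800000, DF = 0.907029, PV = 6.167800
  t = 3.0000: CF_t = 6.800000, DF = 0.863838, PV = 5.874096
  t = 4.0000: CF_t = 6.800000, DF = 0.822702, PV = 5.594377
  t = 5.0000: CF_t = 6.800000, DF = 0.783526, PV = 5.327978
  t = 6.0000: CF_t = 6.800000, DF = 0.746215, PV = 5.074265
  t = 7.0000: CF_t = 106.800000, DF = 0.710681, PV = 75.900766
Price P = sum_t PV_t = 110.415472
First compute Macaulay numerator sum_t t * PV_t:
  t * PV_t at t = 1.0000: 6.476190
  t * PV_t at t = 2.0000: 12.335601
  t * PV_t at t = 3.0000: 17.622287
  t * PV_t at t = 4.0000: 22.377507
  t * PV_t at t = 5.0000: 26.639890
  t * PV_t at t = 6.0000: 30.445588
  t * PV_t at t = 7.0000: 531.305362
Macaulay duration D = 647.202426 / 110.415472 = 5.861519
Modified duration = D / (1 + y/m) = 5.861519 / (1 + 0.050000) = 5.582399

Answer: Modified duration = 5.5824


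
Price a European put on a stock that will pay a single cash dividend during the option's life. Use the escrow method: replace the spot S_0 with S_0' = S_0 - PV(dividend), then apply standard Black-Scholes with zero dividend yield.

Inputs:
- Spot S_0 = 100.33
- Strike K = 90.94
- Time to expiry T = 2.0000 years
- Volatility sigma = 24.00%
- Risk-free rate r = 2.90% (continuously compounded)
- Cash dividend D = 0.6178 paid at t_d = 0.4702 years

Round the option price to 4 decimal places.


PV(D) = D * exp(-r * t_d) = 0.6178 * 0.98645675 = 0.60943298
S_0' = S_0 - PV(D) = 100.3300 - 0.60943298 = 99.72056702
d1 = (ln(S_0'/K) + (r + sigma^2/2)*T) / (sigma*sqrt(T)) = 0.61215411
d2 = d1 - sigma*sqrt(T) = 0.27274286
exp(-rT) = 0.94364995
N(-d1) = 0.27021790; N(-d2) = 0.39252544
P = K * exp(-rT) * N(-d2) - S_0' * N(-d1) = 90.9400 * 0.94364995 * 0.39252544 - 99.72056702 * 0.27021790 = 6.7385

Answer: Price = 6.7385


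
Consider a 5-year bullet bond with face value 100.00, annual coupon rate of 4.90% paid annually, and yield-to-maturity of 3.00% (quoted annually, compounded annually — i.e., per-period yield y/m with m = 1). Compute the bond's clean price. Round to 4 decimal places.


Coupon per period c = face * coupon_rate / m = 4.900000
Periods per year m = 1; per-period yield y/m = 0.030000
Number of cashflows N = 5
Cashflows (t years, CF_t, discount factor 1/(1+y/m)^(m*t), PV):
  t = 1.0000: CF_t = 4.900000, DF = 0.970874, PV = 4.757282
  t = 2.0000: CF_t = 4.900000, DF = 0.942596, PV = 4.618720
  t = 3.0000: CF_t = 4.900000, DF = 0.915142, PV = 4.484194
  t = 4.0000: CF_t = 4.900000, DF = 0.888487, PV = 4.353587
  t = 5.0000: CF_t = 104.900000, DF = 0.862609, PV = 90.487661
Price P = sum_t PV_t = 108.701444

Answer: Price = 108.7014


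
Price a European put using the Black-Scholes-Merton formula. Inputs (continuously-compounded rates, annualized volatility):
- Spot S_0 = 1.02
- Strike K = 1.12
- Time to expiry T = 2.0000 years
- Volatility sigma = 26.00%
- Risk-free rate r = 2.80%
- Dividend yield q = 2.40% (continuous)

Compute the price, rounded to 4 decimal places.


Answer: Price = 0.1955

Derivation:
d1 = (ln(S/K) + (r - q + 0.5*sigma^2) * T) / (sigma * sqrt(T)) = -0.04875245
d2 = d1 - sigma * sqrt(T) = -0.41644798
exp(-rT) = 0.94553914; exp(-qT) = 0.95313379
P = K * exp(-rT) * N(-d2) - S_0 * exp(-qT) * N(-d1)
N(-d1) = 0.51944171; N(-d2) = 0.66145889
P = 1.1200 * 0.94553914 * 0.66145889 - 1.0200 * 0.95313379 * 0.51944171 = 0.1955


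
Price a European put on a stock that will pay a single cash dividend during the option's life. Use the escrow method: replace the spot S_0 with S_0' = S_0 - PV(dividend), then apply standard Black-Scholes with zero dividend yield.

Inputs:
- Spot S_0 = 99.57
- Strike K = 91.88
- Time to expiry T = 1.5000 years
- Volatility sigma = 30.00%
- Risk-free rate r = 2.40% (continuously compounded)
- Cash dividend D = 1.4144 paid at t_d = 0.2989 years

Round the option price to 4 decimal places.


Answer: Price = 9.3631

Derivation:
PV(D) = D * exp(-r * t_d) = 1.4144 * 0.99285207 = 1.40428997
S_0' = S_0 - PV(D) = 99.5700 - 1.40428997 = 98.16571003
d1 = (ln(S_0'/K) + (r + sigma^2/2)*T) / (sigma*sqrt(T)) = 0.46179302
d2 = d1 - sigma*sqrt(T) = 0.09436956
exp(-rT) = 0.96464029
N(-d1) = 0.32211488; N(-d2) = 0.46240780
P = K * exp(-rT) * N(-d2) - S_0' * N(-d1) = 91.8800 * 0.96464029 * 0.46240780 - 98.16571003 * 0.32211488 = 9.3631


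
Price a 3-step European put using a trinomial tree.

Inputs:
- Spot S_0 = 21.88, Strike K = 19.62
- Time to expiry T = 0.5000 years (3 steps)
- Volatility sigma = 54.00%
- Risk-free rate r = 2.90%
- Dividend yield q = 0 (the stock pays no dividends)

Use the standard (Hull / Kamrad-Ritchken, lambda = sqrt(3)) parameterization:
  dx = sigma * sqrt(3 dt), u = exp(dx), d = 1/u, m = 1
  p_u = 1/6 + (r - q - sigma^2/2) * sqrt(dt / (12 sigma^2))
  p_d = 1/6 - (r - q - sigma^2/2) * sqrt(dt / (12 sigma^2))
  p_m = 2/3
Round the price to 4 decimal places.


dt = T/N = 0.166667; dx = sigma*sqrt(3*dt) = 0.381838
u = exp(dx) = 1.464974; d = 1/u = 0.682606
p_u = 0.141176, p_m = 0.666667, p_d = 0.192157
Discount per step: exp(-r*dt) = 0.995178
Stock lattice S(k, j) with j the centered position index:
  k=0: S(0,+0) = 21.8800
  k=1: S(1,-1) = 14.9354; S(1,+0) = 21.8800; S(1,+1) = 32.0536
  k=2: S(2,-2) = 10.1950; S(2,-1) = 14.9354; S(2,+0) = 21.8800; S(2,+1) = 32.0536; S(2,+2) = 46.9578
  k=3: S(3,-3) = 6.9592; S(3,-2) = 10.1950; S(3,-1) = 14.9354; S(3,+0) = 21.8800; S(3,+1) = 32.0536; S(3,+2) = 46.9578; S(3,+3) = 68.7919
Terminal payoffs V(N, j) = max(K - S_T, 0):
  V(3,-3) = 12.660832; V(3,-2) = 9.424997; V(3,-1) = 4.684584; V(3,+0) = 0.000000; V(3,+1) = 0.000000; V(3,+2) = 0.000000; V(3,+3) = 0.000000
Backward induction: V(k, j) = exp(-r*dt) * [p_u * V(k+1, j+1) + p_m * V(k+1, j) + p_d * V(k+1, j-1)]
  V(2,-2) = exp(-r*dt) * [p_u*4.684584 + p_m*9.424997 + p_d*12.660832] = 9.332339
  V(2,-1) = exp(-r*dt) * [p_u*0.000000 + p_m*4.684584 + p_d*9.424997] = 4.910348
  V(2,+0) = exp(-r*dt) * [p_u*0.000000 + p_m*0.000000 + p_d*4.684584] = 0.895837
  V(2,+1) = exp(-r*dt) * [p_u*0.000000 + p_m*0.000000 + p_d*0.000000] = 0.000000
  V(2,+2) = exp(-r*dt) * [p_u*0.000000 + p_m*0.000000 + p_d*0.000000] = 0.000000
  V(1,-1) = exp(-r*dt) * [p_u*0.895837 + p_m*4.910348 + p_d*9.332339] = 5.168274
  V(1,+0) = exp(-r*dt) * [p_u*0.000000 + p_m*0.895837 + p_d*4.910348] = 1.533356
  V(1,+1) = exp(-r*dt) * [p_u*0.000000 + p_m*0.000000 + p_d*0.895837] = 0.171312
  V(0,+0) = exp(-r*dt) * [p_u*0.171312 + p_m*1.533356 + p_d*5.168274] = 2.029710

Answer: Price = V(0,0) = 2.0297


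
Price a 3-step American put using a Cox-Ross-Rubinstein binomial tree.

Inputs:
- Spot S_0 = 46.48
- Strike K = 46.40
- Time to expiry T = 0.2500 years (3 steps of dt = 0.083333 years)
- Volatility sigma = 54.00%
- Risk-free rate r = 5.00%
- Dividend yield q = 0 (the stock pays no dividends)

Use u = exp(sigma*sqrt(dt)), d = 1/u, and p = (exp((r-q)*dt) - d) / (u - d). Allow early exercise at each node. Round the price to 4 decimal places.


dt = T/N = 0.083333
u = exp(sigma*sqrt(dt)) = 1.168691; d = 1/u = 0.855658
p = (exp((r-q)*dt) - d) / (u - d) = 0.474446
Discount per step: exp(-r*dt) = 0.995842
Stock lattice S(k, i) with i counting down-moves:
  k=0: S(0,0) = 46.4800
  k=1: S(1,0) = 54.3208; S(1,1) = 39.7710
  k=2: S(2,0) = 63.4842; S(2,1) = 46.4800; S(2,2) = 34.0304
  k=3: S(3,0) = 74.1934; S(3,1) = 54.3208; S(3,2) = 39.7710; S(3,3) = 29.1183
Terminal payoffs V(N, i) = max(K - S_T, 0):
  V(3,0) = 0.000000; V(3,1) = 0.000000; V(3,2) = 6.629018; V(3,3) = 17.281655
Backward induction: V(k, i) = exp(-r*dt) * [p * V(k+1, i) + (1-p) * V(k+1, i+1)]; then take max(V_cont, immediate exercise) for American.
  V(2,0) = exp(-r*dt) * [p*0.000000 + (1-p)*0.000000] = 0.000000; exercise = 0.000000; V(2,0) = max -> 0.000000
  V(2,1) = exp(-r*dt) * [p*0.000000 + (1-p)*6.629018] = 3.469421; exercise = 0.000000; V(2,1) = max -> 3.469421
  V(2,2) = exp(-r*dt) * [p*6.629018 + (1-p)*17.281655] = 12.176712; exercise = 12.369643; V(2,2) = max -> 12.369643
  V(1,0) = exp(-r*dt) * [p*0.000000 + (1-p)*3.469421] = 1.815787; exercise = 0.000000; V(1,0) = max -> 1.815787
  V(1,1) = exp(-r*dt) * [p*3.469421 + (1-p)*12.369643] = 8.113094; exercise = 6.629018; V(1,1) = max -> 8.113094
  V(0,0) = exp(-r*dt) * [p*1.815787 + (1-p)*8.113094] = 5.104051; exercise = 0.000000; V(0,0) = max -> 5.104051

Answer: Price = V(0,0) = 5.1041


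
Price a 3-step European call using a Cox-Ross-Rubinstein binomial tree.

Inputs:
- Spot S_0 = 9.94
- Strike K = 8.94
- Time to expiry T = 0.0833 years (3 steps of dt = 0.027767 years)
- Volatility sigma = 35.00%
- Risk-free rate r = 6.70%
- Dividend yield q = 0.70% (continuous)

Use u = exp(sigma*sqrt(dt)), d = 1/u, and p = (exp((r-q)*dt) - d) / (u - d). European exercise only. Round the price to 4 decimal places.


Answer: Price = V(0,0) = 1.1181

Derivation:
dt = T/N = 0.027767
u = exp(sigma*sqrt(dt)) = 1.060056; d = 1/u = 0.943346
p = (exp((r-q)*dt) - d) / (u - d) = 0.499710
Discount per step: exp(-r*dt) = 0.998141
Stock lattice S(k, i) with i counting down-moves:
  k=0: S(0,0) = 9.9400
  k=1: S(1,0) = 10.5370; S(1,1) = 9.3769
  k=2: S(2,0) = 11.1698; S(2,1) = 9.9400; S(2,2) = 8.8456
  k=3: S(3,0) = 11.8406; S(3,1) = 10.5370; S(3,2) = 9.3769; S(3,3) = 8.3445
Terminal payoffs V(N, i) = max(S_T - K, 0):
  V(3,0) = 2.900573; V(3,1) = 1.596956; V(3,2) = 0.436864; V(3,3) = 0.000000
Backward induction: V(k, i) = exp(-r*dt) * [p * V(k+1, i) + (1-p) * V(k+1, i+1)].
  V(2,0) = exp(-r*dt) * [p*2.900573 + (1-p)*1.596956] = 2.244208
  V(2,1) = exp(-r*dt) * [p*1.596956 + (1-p)*0.436864] = 1.014684
  V(2,2) = exp(-r*dt) * [p*0.436864 + (1-p)*0.000000] = 0.217900
  V(1,0) = exp(-r*dt) * [p*2.244208 + (1-p)*1.014684] = 1.626062
  V(1,1) = exp(-r*dt) * [p*1.014684 + (1-p)*0.217900] = 0.614916
  V(0,0) = exp(-r*dt) * [p*1.626062 + (1-p)*0.614916] = 1.118114


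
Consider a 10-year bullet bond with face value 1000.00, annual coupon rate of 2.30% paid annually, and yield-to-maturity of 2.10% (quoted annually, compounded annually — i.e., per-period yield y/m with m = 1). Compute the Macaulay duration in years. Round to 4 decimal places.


Answer: Macaulay duration = 9.0568 years

Derivation:
Coupon per period c = face * coupon_rate / m = 23.000000
Periods per year m = 1; per-period yield y/m = 0.021000
Number of cashflows N = 10
Cashflows (t years, CF_t, discount factor 1/(1+y/m)^(m*t), PV):
  t = 1.0000: CF_t = 23.000000, DF = 0.979432, PV = 22.526934
  t = 2.0000: CF_t = 23.000000, DF = 0.959287, PV = 22.063599
  t = 3.0000: CF_t = 23.000000, DF = 0.939556, PV = 21.609793
  t = 4.0000: CF_t = 23.000000, DF = 0.920231, PV = 21.165321
  t = 5.0000: CF_t = 23.000000, DF = 0.901304, PV = 20.729992
  t = 6.0000: CF_t = 23.000000, DF = 0.882766, PV = 20.303616
  t = 7.0000: CF_t = 23.000000, DF = 0.864609, PV = 19.886009
  t = 8.0000: CF_t = 23.000000, DF = 0.846826, PV = 19.476993
  t = 9.0000: CF_t = 23.000000, DF = 0.829408, PV = 19.076388
  t = 10.0000: CF_t = 1023.000000, DF = 0.812349, PV = 831.032891
Price P = sum_t PV_t = 1017.871536
Macaulay numerator sum_t t * PV_t:
  t * PV_t at t = 1.0000: 22.526934
  t * PV_t at t = 2.0000: 44.127198
  t * PV_t at t = 3.0000: 64.829379
  t * PV_t at t = 4.0000: 84.661286
  t * PV_t at t = 5.0000: 103.649958
  t * PV_t at t = 6.0000: 121.821694
  t * PV_t at t = 7.0000: 139.202066
  t * PV_t at t = 8.0000: 155.815941
  t * PV_t at t = 9.0000: 171.687496
  t * PV_t at t = 10.0000: 8310.328910
Macaulay duration D = (sum_t t * PV_t) / P = 9218.650862 / 1017.871536 = 9.056792


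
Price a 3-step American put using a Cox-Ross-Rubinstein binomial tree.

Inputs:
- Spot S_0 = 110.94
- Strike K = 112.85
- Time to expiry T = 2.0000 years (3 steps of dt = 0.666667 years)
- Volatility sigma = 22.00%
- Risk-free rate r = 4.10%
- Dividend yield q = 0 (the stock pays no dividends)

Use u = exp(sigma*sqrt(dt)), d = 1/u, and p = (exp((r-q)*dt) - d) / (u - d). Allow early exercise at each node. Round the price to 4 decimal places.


dt = T/N = 0.666667
u = exp(sigma*sqrt(dt)) = 1.196774; d = 1/u = 0.835580
p = (exp((r-q)*dt) - d) / (u - d) = 0.531932
Discount per step: exp(-r*dt) = 0.973037
Stock lattice S(k, i) with i counting down-moves:
  k=0: S(0,0) = 110.9400
  k=1: S(1,0) = 132.7701; S(1,1) = 92.6992
  k=2: S(2,0) = 158.8957; S(2,1) = 110.9400; S(2,2) = 77.4576
  k=3: S(3,0) = 190.1622; S(3,1) = 132.7701; S(3,2) = 92.6992; S(3,3) = 64.7220
Terminal payoffs V(N, i) = max(K - S_T, 0):
  V(3,0) = 0.000000; V(3,1) = 0.000000; V(3,2) = 20.150761; V(3,3) = 48.127961
Backward induction: V(k, i) = exp(-r*dt) * [p * V(k+1, i) + (1-p) * V(k+1, i+1)]; then take max(V_cont, immediate exercise) for American.
  V(2,0) = exp(-r*dt) * [p*0.000000 + (1-p)*0.000000] = 0.000000; exercise = 0.000000; V(2,0) = max -> 0.000000
  V(2,1) = exp(-r*dt) * [p*0.000000 + (1-p)*20.150761] = 9.177616; exercise = 1.910000; V(2,1) = max -> 9.177616
  V(2,2) = exp(-r*dt) * [p*20.150761 + (1-p)*48.127961] = 32.349582; exercise = 35.392375; V(2,2) = max -> 35.392375
  V(1,0) = exp(-r*dt) * [p*0.000000 + (1-p)*9.177616] = 4.179923; exercise = 0.000000; V(1,0) = max -> 4.179923
  V(1,1) = exp(-r*dt) * [p*9.177616 + (1-p)*35.392375] = 20.869608; exercise = 20.150761; V(1,1) = max -> 20.869608
  V(0,0) = exp(-r*dt) * [p*4.179923 + (1-p)*20.869608] = 11.668497; exercise = 1.910000; V(0,0) = max -> 11.668497

Answer: Price = V(0,0) = 11.6685


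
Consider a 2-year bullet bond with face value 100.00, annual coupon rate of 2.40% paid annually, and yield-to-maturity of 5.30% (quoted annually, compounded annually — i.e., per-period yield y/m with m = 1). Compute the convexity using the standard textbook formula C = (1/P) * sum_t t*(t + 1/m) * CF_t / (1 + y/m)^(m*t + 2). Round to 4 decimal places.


Answer: Convexity = 5.3243

Derivation:
Coupon per period c = face * coupon_rate / m = 2.400000
Periods per year m = 1; per-period yield y/m = 0.053000
Number of cashflows N = 2
Cashflows (t years, CF_t, discount factor 1/(1+y/m)^(m*t), PV):
  t = 1.0000: CF_t = 2.400000, DF = 0.949668, PV = 2.279202
  t = 2.0000: CF_t = 102.400000, DF = 0.901869, PV = 92.351343
Price P = sum_t PV_t = 94.630545
Convexity numerator sum_t t*(t + 1/m) * CF_t / (1+y/m)^(m*t + 2):
  t = 1.0000: term = 4.111082
  t = 2.0000: term = 499.732647
Convexity = (1/P) * sum = 503.843729 / 94.630545 = 5.324324


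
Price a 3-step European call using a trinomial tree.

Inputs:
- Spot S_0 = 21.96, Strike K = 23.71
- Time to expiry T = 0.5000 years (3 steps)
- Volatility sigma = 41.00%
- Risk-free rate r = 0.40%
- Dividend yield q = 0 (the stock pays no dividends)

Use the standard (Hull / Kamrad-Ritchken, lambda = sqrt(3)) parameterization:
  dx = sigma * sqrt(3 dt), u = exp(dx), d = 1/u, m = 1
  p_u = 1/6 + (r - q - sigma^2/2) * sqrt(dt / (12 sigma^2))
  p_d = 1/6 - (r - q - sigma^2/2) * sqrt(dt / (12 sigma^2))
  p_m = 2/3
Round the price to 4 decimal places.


Answer: Price = V(0,0) = 1.8669

Derivation:
dt = T/N = 0.166667; dx = sigma*sqrt(3*dt) = 0.289914
u = exp(dx) = 1.336312; d = 1/u = 0.748328
p_u = 0.143657, p_m = 0.666667, p_d = 0.189676
Discount per step: exp(-r*dt) = 0.999334
Stock lattice S(k, j) with j the centered position index:
  k=0: S(0,+0) = 21.9600
  k=1: S(1,-1) = 16.4333; S(1,+0) = 21.9600; S(1,+1) = 29.3454
  k=2: S(2,-2) = 12.2975; S(2,-1) = 16.4333; S(2,+0) = 21.9600; S(2,+1) = 29.3454; S(2,+2) = 39.2146
  k=3: S(3,-3) = 9.2026; S(3,-2) = 12.2975; S(3,-1) = 16.4333; S(3,+0) = 21.9600; S(3,+1) = 29.3454; S(3,+2) = 39.2146; S(3,+3) = 52.4030
Terminal payoffs V(N, j) = max(S_T - K, 0):
  V(3,-3) = 0.000000; V(3,-2) = 0.000000; V(3,-1) = 0.000000; V(3,+0) = 0.000000; V(3,+1) = 5.635417; V(3,+2) = 15.504641; V(3,+3) = 28.693006
Backward induction: V(k, j) = exp(-r*dt) * [p_u * V(k+1, j+1) + p_m * V(k+1, j) + p_d * V(k+1, j-1)]
  V(2,-2) = exp(-r*dt) * [p_u*0.000000 + p_m*0.000000 + p_d*0.000000] = 0.000000
  V(2,-1) = exp(-r*dt) * [p_u*0.000000 + p_m*0.000000 + p_d*0.000000] = 0.000000
  V(2,+0) = exp(-r*dt) * [p_u*5.635417 + p_m*0.000000 + p_d*0.000000] = 0.809027
  V(2,+1) = exp(-r*dt) * [p_u*15.504641 + p_m*5.635417 + p_d*0.000000] = 5.980306
  V(2,+2) = exp(-r*dt) * [p_u*28.693006 + p_m*15.504641 + p_d*5.635417] = 15.516935
  V(1,-1) = exp(-r*dt) * [p_u*0.809027 + p_m*0.000000 + p_d*0.000000] = 0.116145
  V(1,+0) = exp(-r*dt) * [p_u*5.980306 + p_m*0.809027 + p_d*0.000000] = 1.397532
  V(1,+1) = exp(-r*dt) * [p_u*15.516935 + p_m*5.980306 + p_d*0.809027] = 6.365195
  V(0,+0) = exp(-r*dt) * [p_u*6.365195 + p_m*1.397532 + p_d*0.116145] = 1.866878


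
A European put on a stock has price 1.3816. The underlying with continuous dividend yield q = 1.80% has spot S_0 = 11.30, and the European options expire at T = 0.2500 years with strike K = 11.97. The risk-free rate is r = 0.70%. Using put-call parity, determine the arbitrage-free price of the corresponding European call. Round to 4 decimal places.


Answer: Call price = 0.6818

Derivation:
Put-call parity: C - P = S_0 * exp(-qT) - K * exp(-rT).
S_0 * exp(-qT) = 11.3000 * 0.99551011 = 11.24926424
K * exp(-rT) = 11.9700 * 0.99825153 = 11.94907082
C = P + S*exp(-qT) - K*exp(-rT)
C = 1.3816 + 11.24926424 - 11.94907082 = 0.6818


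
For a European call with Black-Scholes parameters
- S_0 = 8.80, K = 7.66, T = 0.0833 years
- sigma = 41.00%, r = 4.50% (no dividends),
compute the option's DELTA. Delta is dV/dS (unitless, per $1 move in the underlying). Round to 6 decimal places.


d1 = 1.2632945726; d2 = 1.1449614412
phi(d1) = 0.1796229905; exp(-qT) = 1.0000000000; exp(-rT) = 0.9962585169
N(d1) = 0.8967583320
Delta = exp(-qT) * N(d1) = 1.0000000000 * 0.8967583320 = 0.896758

Answer: Delta = 0.896758


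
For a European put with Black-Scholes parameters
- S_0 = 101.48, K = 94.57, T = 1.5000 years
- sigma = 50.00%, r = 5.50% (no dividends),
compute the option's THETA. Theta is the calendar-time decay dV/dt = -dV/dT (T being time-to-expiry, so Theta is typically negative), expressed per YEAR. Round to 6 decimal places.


Answer: Theta = -4.577858

Derivation:
d1 = 0.5560691727; d2 = -0.0563032630
phi(d1) = 0.3417947065; exp(-qT) = 1.0000000000; exp(-rT) = 0.9208114379
Theta = -S*exp(-qT)*phi(d1)*sigma/(2*sqrt(T)) + r*K*exp(-rT)*N(-d2) - q*S*exp(-qT)*N(-d1)
N(-d1) = 0.2890817841; N(-d2) = 0.5224498903; sqrt(T) = 1.2247448714
Term 1 = -101.4800 * 1.0000000000 * 0.3417947065 * 0.5000 / (2 * 1.2247448714) = -7.0801126883
Term 2 = 0.0550 * 94.5700 * 0.9208114379 * 0.5224498903 = 2.5022541956
Term 3 = 0 (no dividend yield, q = 0)
Theta = -7.0801126883 + (2.5022541956) + (0.0000000000) = -4.577858


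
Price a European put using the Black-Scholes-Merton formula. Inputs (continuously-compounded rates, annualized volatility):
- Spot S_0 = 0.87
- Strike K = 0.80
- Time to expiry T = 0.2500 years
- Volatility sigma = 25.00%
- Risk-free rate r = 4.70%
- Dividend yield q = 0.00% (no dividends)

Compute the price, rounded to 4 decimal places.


Answer: Price = 0.0132

Derivation:
d1 = (ln(S/K) + (r - q + 0.5*sigma^2) * T) / (sigma * sqrt(T)) = 0.82755187
d2 = d1 - sigma * sqrt(T) = 0.70255187
exp(-rT) = 0.98831876; exp(-qT) = 1.00000000
P = K * exp(-rT) * N(-d2) - S_0 * exp(-qT) * N(-d1)
N(-d1) = 0.20396217; N(-d2) = 0.24116753
P = 0.8000 * 0.98831876 * 0.24116753 - 0.8700 * 1.00000000 * 0.20396217 = 0.0132


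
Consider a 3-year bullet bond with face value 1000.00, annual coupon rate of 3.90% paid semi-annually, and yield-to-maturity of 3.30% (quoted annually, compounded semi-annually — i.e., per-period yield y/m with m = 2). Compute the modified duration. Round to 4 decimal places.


Answer: Modified duration = 2.8151

Derivation:
Coupon per period c = face * coupon_rate / m = 19.500000
Periods per year m = 2; per-period yield y/m = 0.016500
Number of cashflows N = 6
Cashflows (t years, CF_t, discount factor 1/(1+y/m)^(m*t), PV):
  t = 0.5000: CF_t = 19.500000, DF = 0.983768, PV = 19.183473
  t = 1.0000: CF_t = 19.500000, DF = 0.967799, PV = 18.872083
  t = 1.5000: CF_t = 19.500000, DF = 0.952090, PV = 18.565748
  t = 2.0000: CF_t = 19.500000, DF = 0.936635, PV = 18.264386
  t = 2.5000: CF_t = 19.500000, DF = 0.921432, PV = 17.967915
  t = 3.0000: CF_t = 1019.500000, DF = 0.906475, PV = 924.150988
Price P = sum_t PV_t = 1017.004594
First compute Macaulay numerator sum_t t * PV_t:
  t * PV_t at t = 0.5000: 9.591736
  t * PV_t at t = 1.0000: 18.872083
  t * PV_t at t = 1.5000: 27.848623
  t * PV_t at t = 2.0000: 36.528772
  t * PV_t at t = 2.5000: 44.919789
  t * PV_t at t = 3.0000: 2772.452965
Macaulay duration D = 2910.213968 / 1017.004594 = 2.861554
Modified duration = D / (1 + y/m) = 2.861554 / (1 + 0.016500) = 2.815105


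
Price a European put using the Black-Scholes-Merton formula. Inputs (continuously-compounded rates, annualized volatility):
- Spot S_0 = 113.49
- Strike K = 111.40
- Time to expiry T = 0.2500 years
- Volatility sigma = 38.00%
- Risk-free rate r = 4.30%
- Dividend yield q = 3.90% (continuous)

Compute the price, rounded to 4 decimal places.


d1 = (ln(S/K) + (r - q + 0.5*sigma^2) * T) / (sigma * sqrt(T)) = 0.19809158
d2 = d1 - sigma * sqrt(T) = 0.00809158
exp(-rT) = 0.98930757; exp(-qT) = 0.99029738
P = K * exp(-rT) * N(-d2) - S_0 * exp(-qT) * N(-d1)
N(-d1) = 0.42148671; N(-d2) = 0.49677196
P = 111.4000 * 0.98930757 * 0.49677196 - 113.4900 * 0.99029738 * 0.42148671 = 7.3783

Answer: Price = 7.3783


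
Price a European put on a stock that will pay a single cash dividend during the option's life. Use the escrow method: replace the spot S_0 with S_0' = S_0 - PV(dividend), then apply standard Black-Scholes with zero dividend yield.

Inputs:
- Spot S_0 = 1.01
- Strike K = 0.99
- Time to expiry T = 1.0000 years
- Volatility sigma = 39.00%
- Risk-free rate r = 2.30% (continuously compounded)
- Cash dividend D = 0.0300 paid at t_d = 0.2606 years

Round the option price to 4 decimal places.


Answer: Price = 0.1443

Derivation:
PV(D) = D * exp(-r * t_d) = 0.0300 * 0.99402413 = 0.02982072
S_0' = S_0 - PV(D) = 1.0100 - 0.02982072 = 0.98017928
d1 = (ln(S_0'/K) + (r + sigma^2/2)*T) / (sigma*sqrt(T)) = 0.22841166
d2 = d1 - sigma*sqrt(T) = -0.16158834
exp(-rT) = 0.97726248
N(-d1) = 0.40966311; N(-d2) = 0.56418498
P = K * exp(-rT) * N(-d2) - S_0' * N(-d1) = 0.9900 * 0.97726248 * 0.56418498 - 0.98017928 * 0.40966311 = 0.1443


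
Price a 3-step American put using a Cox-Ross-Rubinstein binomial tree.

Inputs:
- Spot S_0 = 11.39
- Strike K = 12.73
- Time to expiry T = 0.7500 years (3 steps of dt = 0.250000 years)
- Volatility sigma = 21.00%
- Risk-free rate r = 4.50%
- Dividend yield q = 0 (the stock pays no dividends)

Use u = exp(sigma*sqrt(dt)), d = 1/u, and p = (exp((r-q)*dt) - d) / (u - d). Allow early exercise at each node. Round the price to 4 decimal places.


Answer: Price = V(0,0) = 1.4930

Derivation:
dt = T/N = 0.250000
u = exp(sigma*sqrt(dt)) = 1.110711; d = 1/u = 0.900325
p = (exp((r-q)*dt) - d) / (u - d) = 0.527549
Discount per step: exp(-r*dt) = 0.988813
Stock lattice S(k, i) with i counting down-moves:
  k=0: S(0,0) = 11.3900
  k=1: S(1,0) = 12.6510; S(1,1) = 10.2547
  k=2: S(2,0) = 14.0516; S(2,1) = 11.3900; S(2,2) = 9.2326
  k=3: S(3,0) = 15.6073; S(3,1) = 12.6510; S(3,2) = 10.2547; S(3,3) = 8.3123
Terminal payoffs V(N, i) = max(K - S_T, 0):
  V(3,0) = 0.000000; V(3,1) = 0.079006; V(3,2) = 2.475304; V(3,3) = 4.417705
Backward induction: V(k, i) = exp(-r*dt) * [p * V(k+1, i) + (1-p) * V(k+1, i+1)]; then take max(V_cont, immediate exercise) for American.
  V(2,0) = exp(-r*dt) * [p*0.000000 + (1-p)*0.079006] = 0.036909; exercise = 0.000000; V(2,0) = max -> 0.036909
  V(2,1) = exp(-r*dt) * [p*0.079006 + (1-p)*2.475304] = 1.197590; exercise = 1.340000; V(2,1) = max -> 1.340000
  V(2,2) = exp(-r*dt) * [p*2.475304 + (1-p)*4.417705] = 3.355035; exercise = 3.497445; V(2,2) = max -> 3.497445
  V(1,0) = exp(-r*dt) * [p*0.036909 + (1-p)*1.340000] = 0.645255; exercise = 0.079006; V(1,0) = max -> 0.645255
  V(1,1) = exp(-r*dt) * [p*1.340000 + (1-p)*3.497445] = 2.332894; exercise = 2.475304; V(1,1) = max -> 2.475304
  V(0,0) = exp(-r*dt) * [p*0.645255 + (1-p)*2.475304] = 1.492973; exercise = 1.340000; V(0,0) = max -> 1.492973
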